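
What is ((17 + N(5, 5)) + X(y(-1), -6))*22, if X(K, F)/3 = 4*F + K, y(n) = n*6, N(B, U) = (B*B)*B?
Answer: 1144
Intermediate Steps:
N(B, U) = B³ (N(B, U) = B²*B = B³)
y(n) = 6*n
X(K, F) = 3*K + 12*F (X(K, F) = 3*(4*F + K) = 3*(K + 4*F) = 3*K + 12*F)
((17 + N(5, 5)) + X(y(-1), -6))*22 = ((17 + 5³) + (3*(6*(-1)) + 12*(-6)))*22 = ((17 + 125) + (3*(-6) - 72))*22 = (142 + (-18 - 72))*22 = (142 - 90)*22 = 52*22 = 1144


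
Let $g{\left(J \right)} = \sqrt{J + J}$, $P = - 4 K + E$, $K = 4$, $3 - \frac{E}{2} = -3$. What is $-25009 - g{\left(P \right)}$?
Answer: $-25009 - 2 i \sqrt{2} \approx -25009.0 - 2.8284 i$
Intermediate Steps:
$E = 12$ ($E = 6 - -6 = 6 + 6 = 12$)
$P = -4$ ($P = \left(-4\right) 4 + 12 = -16 + 12 = -4$)
$g{\left(J \right)} = \sqrt{2} \sqrt{J}$ ($g{\left(J \right)} = \sqrt{2 J} = \sqrt{2} \sqrt{J}$)
$-25009 - g{\left(P \right)} = -25009 - \sqrt{2} \sqrt{-4} = -25009 - \sqrt{2} \cdot 2 i = -25009 - 2 i \sqrt{2}$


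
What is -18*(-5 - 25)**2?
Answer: -16200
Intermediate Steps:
-18*(-5 - 25)**2 = -18*(-30)**2 = -18*900 = -16200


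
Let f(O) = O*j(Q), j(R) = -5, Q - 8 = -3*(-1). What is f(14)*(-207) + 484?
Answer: 14974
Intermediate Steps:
Q = 11 (Q = 8 - 3*(-1) = 8 + 3 = 11)
f(O) = -5*O (f(O) = O*(-5) = -5*O)
f(14)*(-207) + 484 = -5*14*(-207) + 484 = -70*(-207) + 484 = 14490 + 484 = 14974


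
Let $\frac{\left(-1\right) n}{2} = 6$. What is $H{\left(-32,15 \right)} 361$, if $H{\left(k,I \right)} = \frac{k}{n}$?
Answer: $\frac{2888}{3} \approx 962.67$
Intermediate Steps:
$n = -12$ ($n = \left(-2\right) 6 = -12$)
$H{\left(k,I \right)} = - \frac{k}{12}$ ($H{\left(k,I \right)} = \frac{k}{-12} = k \left(- \frac{1}{12}\right) = - \frac{k}{12}$)
$H{\left(-32,15 \right)} 361 = \left(- \frac{1}{12}\right) \left(-32\right) 361 = \frac{8}{3} \cdot 361 = \frac{2888}{3}$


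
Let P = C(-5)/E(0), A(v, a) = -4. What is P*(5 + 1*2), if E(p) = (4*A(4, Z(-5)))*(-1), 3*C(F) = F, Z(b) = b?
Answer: -35/48 ≈ -0.72917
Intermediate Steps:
C(F) = F/3
E(p) = 16 (E(p) = (4*(-4))*(-1) = -16*(-1) = 16)
P = -5/48 (P = ((⅓)*(-5))/16 = -5/3*1/16 = -5/48 ≈ -0.10417)
P*(5 + 1*2) = -5*(5 + 1*2)/48 = -5*(5 + 2)/48 = -5/48*7 = -35/48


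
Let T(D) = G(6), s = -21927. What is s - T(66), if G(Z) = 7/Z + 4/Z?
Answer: -131573/6 ≈ -21929.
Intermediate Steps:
G(Z) = 11/Z
T(D) = 11/6
s - T(66) = -21927 - 1*11/6 = -21927 - 11/6 = -131573/6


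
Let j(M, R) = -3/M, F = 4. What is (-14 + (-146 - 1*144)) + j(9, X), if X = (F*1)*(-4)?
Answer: -913/3 ≈ -304.33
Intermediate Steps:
X = -16 (X = (4*1)*(-4) = 4*(-4) = -16)
(-14 + (-146 - 1*144)) + j(9, X) = (-14 + (-146 - 1*144)) - 3/9 = (-14 + (-146 - 144)) - 3*1/9 = (-14 - 290) - 1/3 = -304 - 1/3 = -913/3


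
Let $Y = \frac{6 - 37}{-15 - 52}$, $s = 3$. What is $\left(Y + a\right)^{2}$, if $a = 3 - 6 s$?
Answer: $\frac{948676}{4489} \approx 211.33$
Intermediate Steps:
$a = -15$ ($a = 3 - 18 = -15$)
$Y = \frac{31}{67}$ ($Y = - \frac{31}{-67} = \left(-31\right) \left(- \frac{1}{67}\right) = \frac{31}{67} \approx 0.46269$)
$\left(Y + a\right)^{2} = \left(\frac{31}{67} - 15\right)^{2} = \left(- \frac{974}{67}\right)^{2} = \frac{948676}{4489}$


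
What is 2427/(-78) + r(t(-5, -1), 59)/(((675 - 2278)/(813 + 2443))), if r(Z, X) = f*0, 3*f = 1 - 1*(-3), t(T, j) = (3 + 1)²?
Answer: -809/26 ≈ -31.115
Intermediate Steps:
t(T, j) = 16 (t(T, j) = 4² = 16)
f = 4/3 (f = (1 - 1*(-3))/3 = (1 + 3)/3 = (⅓)*4 = 4/3 ≈ 1.3333)
r(Z, X) = 0 (r(Z, X) = (4/3)*0 = 0)
2427/(-78) + r(t(-5, -1), 59)/(((675 - 2278)/(813 + 2443))) = 2427/(-78) + 0/(((675 - 2278)/(813 + 2443))) = 2427*(-1/78) + 0/((-1603/3256)) = -809/26 + 0/((-1603*1/3256)) = -809/26 + 0/(-1603/3256) = -809/26 + 0*(-3256/1603) = -809/26 + 0 = -809/26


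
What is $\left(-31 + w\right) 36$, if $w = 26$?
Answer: $-180$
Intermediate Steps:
$\left(-31 + w\right) 36 = \left(-31 + 26\right) 36 = \left(-5\right) 36 = -180$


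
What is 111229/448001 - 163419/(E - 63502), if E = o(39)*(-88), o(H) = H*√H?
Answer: 2523268521265655/800384624200834 - 140213502*√39/893284417 ≈ 2.1723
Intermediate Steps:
o(H) = H^(3/2)
E = -3432*√39 (E = 39^(3/2)*(-88) = (39*√39)*(-88) = -3432*√39 ≈ -21433.)
111229/448001 - 163419/(E - 63502) = 111229/448001 - 163419/(-3432*√39 - 63502) = 111229*(1/448001) - 163419/(-63502 - 3432*√39) = 111229/448001 - 163419/(-63502 - 3432*√39)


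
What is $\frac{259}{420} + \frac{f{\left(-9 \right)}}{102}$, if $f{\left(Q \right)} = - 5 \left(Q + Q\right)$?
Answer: $\frac{1529}{1020} \approx 1.499$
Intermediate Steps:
$f{\left(Q \right)} = - 10 Q$ ($f{\left(Q \right)} = - 5 \cdot 2 Q = - 10 Q$)
$\frac{259}{420} + \frac{f{\left(-9 \right)}}{102} = \frac{259}{420} + \frac{\left(-10\right) \left(-9\right)}{102} = 259 \cdot \frac{1}{420} + 90 \cdot \frac{1}{102} = \frac{37}{60} + \frac{15}{17} = \frac{1529}{1020}$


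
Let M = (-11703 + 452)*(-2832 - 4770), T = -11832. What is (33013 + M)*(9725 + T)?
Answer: -180281483305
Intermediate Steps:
M = 85530102 (M = -11251*(-7602) = 85530102)
(33013 + M)*(9725 + T) = (33013 + 85530102)*(9725 - 11832) = 85563115*(-2107) = -180281483305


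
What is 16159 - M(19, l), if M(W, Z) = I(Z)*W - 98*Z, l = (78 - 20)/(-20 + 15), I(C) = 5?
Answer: 74636/5 ≈ 14927.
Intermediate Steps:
l = -58/5 (l = 58/(-5) = 58*(-⅕) = -58/5 ≈ -11.600)
M(W, Z) = -98*Z + 5*W (M(W, Z) = 5*W - 98*Z = -98*Z + 5*W)
16159 - M(19, l) = 16159 - (-98*(-58/5) + 5*19) = 16159 - (5684/5 + 95) = 16159 - 1*6159/5 = 16159 - 6159/5 = 74636/5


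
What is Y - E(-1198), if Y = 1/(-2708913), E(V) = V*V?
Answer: -3887842773253/2708913 ≈ -1.4352e+6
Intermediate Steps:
E(V) = V²
Y = -1/2708913 ≈ -3.6915e-7
Y - E(-1198) = -1/2708913 - 1*(-1198)² = -1/2708913 - 1*1435204 = -1/2708913 - 1435204 = -3887842773253/2708913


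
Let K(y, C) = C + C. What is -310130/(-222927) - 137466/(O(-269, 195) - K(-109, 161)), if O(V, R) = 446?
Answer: -15303213431/13821474 ≈ -1107.2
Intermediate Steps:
K(y, C) = 2*C
-310130/(-222927) - 137466/(O(-269, 195) - K(-109, 161)) = -310130/(-222927) - 137466/(446 - 2*161) = -310130*(-1/222927) - 137466/(446 - 1*322) = 310130/222927 - 137466/(446 - 322) = 310130/222927 - 137466/124 = 310130/222927 - 137466*1/124 = 310130/222927 - 68733/62 = -15303213431/13821474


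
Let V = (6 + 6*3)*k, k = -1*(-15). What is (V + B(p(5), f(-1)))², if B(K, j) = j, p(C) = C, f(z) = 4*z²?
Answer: 132496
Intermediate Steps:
k = 15
V = 360 (V = (6 + 6*3)*15 = (6 + 18)*15 = 24*15 = 360)
(V + B(p(5), f(-1)))² = (360 + 4*(-1)²)² = (360 + 4*1)² = (360 + 4)² = 364² = 132496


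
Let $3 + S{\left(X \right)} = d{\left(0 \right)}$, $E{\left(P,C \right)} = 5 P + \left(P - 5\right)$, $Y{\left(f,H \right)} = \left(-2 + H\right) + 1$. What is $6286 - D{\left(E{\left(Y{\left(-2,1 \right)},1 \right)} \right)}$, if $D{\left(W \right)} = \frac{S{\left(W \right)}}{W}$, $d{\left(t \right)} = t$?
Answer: $\frac{31427}{5} \approx 6285.4$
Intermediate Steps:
$Y{\left(f,H \right)} = -1 + H$
$E{\left(P,C \right)} = -5 + 6 P$ ($E{\left(P,C \right)} = 5 P + \left(P - 5\right) = 5 P + \left(-5 + P\right) = -5 + 6 P$)
$S{\left(X \right)} = -3$ ($S{\left(X \right)} = -3 + 0 = -3$)
$D{\left(W \right)} = - \frac{3}{W}$
$6286 - D{\left(E{\left(Y{\left(-2,1 \right)},1 \right)} \right)} = 6286 - - \frac{3}{-5 + 6 \left(-1 + 1\right)} = 6286 - - \frac{3}{-5 + 6 \cdot 0} = 6286 - - \frac{3}{-5 + 0} = 6286 - - \frac{3}{-5} = 6286 - \left(-3\right) \left(- \frac{1}{5}\right) = 6286 - \frac{3}{5} = \frac{31427}{5}$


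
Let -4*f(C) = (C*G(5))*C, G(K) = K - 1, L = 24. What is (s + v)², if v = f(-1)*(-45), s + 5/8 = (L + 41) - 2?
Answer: 737881/64 ≈ 11529.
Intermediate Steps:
G(K) = -1 + K
s = 499/8 (s = -5/8 + ((24 + 41) - 2) = -5/8 + (65 - 2) = -5/8 + 63 = 499/8 ≈ 62.375)
f(C) = -C² (f(C) = -C*(-1 + 5)*C/4 = -C*4*C/4 = -4*C*C/4 = -C²)
v = 45 (v = -1*(-1)²*(-45) = -1*1*(-45) = -1*(-45) = 45)
(s + v)² = (499/8 + 45)² = (859/8)² = 737881/64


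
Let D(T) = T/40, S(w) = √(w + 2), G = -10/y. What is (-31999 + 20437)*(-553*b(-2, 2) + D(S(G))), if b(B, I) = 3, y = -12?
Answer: 19181358 - 1927*√102/40 ≈ 1.9181e+7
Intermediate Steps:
G = ⅚ (G = -10/(-12) = -10*(-1/12) = ⅚ ≈ 0.83333)
S(w) = √(2 + w)
D(T) = T/40 (D(T) = T*(1/40) = T/40)
(-31999 + 20437)*(-553*b(-2, 2) + D(S(G))) = (-31999 + 20437)*(-553*3 + √(2 + ⅚)/40) = -11562*(-1659 + √(17/6)/40) = -11562*(-1659 + (√102/6)/40) = -11562*(-1659 + √102/240) = 19181358 - 1927*√102/40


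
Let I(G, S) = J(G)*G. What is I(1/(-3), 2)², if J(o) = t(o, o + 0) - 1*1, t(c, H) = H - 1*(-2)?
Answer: 4/81 ≈ 0.049383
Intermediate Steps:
t(c, H) = 2 + H (t(c, H) = H + 2 = 2 + H)
J(o) = 1 + o (J(o) = (2 + (o + 0)) - 1*1 = (2 + o) - 1 = 1 + o)
I(G, S) = G*(1 + G) (I(G, S) = (1 + G)*G = G*(1 + G))
I(1/(-3), 2)² = ((1/(-3))*(1 + 1/(-3)))² = ((1*(-⅓))*(1 + 1*(-⅓)))² = (-(1 - ⅓)/3)² = (-⅓*⅔)² = (-2/9)² = 4/81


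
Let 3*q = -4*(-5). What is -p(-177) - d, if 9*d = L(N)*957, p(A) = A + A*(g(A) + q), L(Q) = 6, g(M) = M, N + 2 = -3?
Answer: -30610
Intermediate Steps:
N = -5 (N = -2 - 3 = -5)
q = 20/3 (q = (-4*(-5))/3 = (1/3)*20 = 20/3 ≈ 6.6667)
p(A) = A + A*(20/3 + A) (p(A) = A + A*(A + 20/3) = A + A*(20/3 + A))
d = 638 (d = (6*957)/9 = (1/9)*5742 = 638)
-p(-177) - d = -(-177)*(23 + 3*(-177))/3 - 1*638 = -(-177)*(23 - 531)/3 - 638 = -(-177)*(-508)/3 - 638 = -1*29972 - 638 = -29972 - 638 = -30610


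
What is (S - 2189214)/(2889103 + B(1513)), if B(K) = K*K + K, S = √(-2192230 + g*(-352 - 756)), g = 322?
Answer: -729738/1726595 + I*√2549006/5179785 ≈ -0.42265 + 0.00030823*I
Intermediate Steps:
S = I*√2549006 (S = √(-2192230 + 322*(-352 - 756)) = √(-2192230 + 322*(-1108)) = √(-2192230 - 356776) = √(-2549006) = I*√2549006 ≈ 1596.6*I)
B(K) = K + K² (B(K) = K² + K = K + K²)
(S - 2189214)/(2889103 + B(1513)) = (I*√2549006 - 2189214)/(2889103 + 1513*(1 + 1513)) = (-2189214 + I*√2549006)/(2889103 + 1513*1514) = (-2189214 + I*√2549006)/(2889103 + 2290682) = (-2189214 + I*√2549006)/5179785 = (-2189214 + I*√2549006)*(1/5179785) = -729738/1726595 + I*√2549006/5179785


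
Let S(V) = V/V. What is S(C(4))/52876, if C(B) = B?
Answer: 1/52876 ≈ 1.8912e-5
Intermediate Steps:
S(V) = 1
S(C(4))/52876 = 1/52876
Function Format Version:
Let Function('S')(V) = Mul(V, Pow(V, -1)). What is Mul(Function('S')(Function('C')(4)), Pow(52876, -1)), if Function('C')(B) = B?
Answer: Rational(1, 52876) ≈ 1.8912e-5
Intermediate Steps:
Function('S')(V) = 1
Mul(Function('S')(Function('C')(4)), Pow(52876, -1)) = Mul(1, Pow(52876, -1)) = Mul(1, Rational(1, 52876)) = Rational(1, 52876)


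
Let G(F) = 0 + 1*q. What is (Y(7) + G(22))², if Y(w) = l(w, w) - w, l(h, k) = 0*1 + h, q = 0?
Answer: 0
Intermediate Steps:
l(h, k) = h (l(h, k) = 0 + h = h)
G(F) = 0 (G(F) = 0 + 1*0 = 0 + 0 = 0)
Y(w) = 0 (Y(w) = w - w = 0)
(Y(7) + G(22))² = (0 + 0)² = 0² = 0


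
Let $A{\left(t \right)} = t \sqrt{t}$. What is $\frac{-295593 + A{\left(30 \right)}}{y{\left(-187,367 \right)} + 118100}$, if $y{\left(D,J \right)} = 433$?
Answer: $- \frac{98531}{39511} + \frac{10 \sqrt{30}}{39511} \approx -2.4924$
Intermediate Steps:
$A{\left(t \right)} = t^{\frac{3}{2}}$
$\frac{-295593 + A{\left(30 \right)}}{y{\left(-187,367 \right)} + 118100} = \frac{-295593 + 30^{\frac{3}{2}}}{433 + 118100} = \frac{-295593 + 30 \sqrt{30}}{118533} = \left(-295593 + 30 \sqrt{30}\right) \frac{1}{118533} = - \frac{98531}{39511} + \frac{10 \sqrt{30}}{39511}$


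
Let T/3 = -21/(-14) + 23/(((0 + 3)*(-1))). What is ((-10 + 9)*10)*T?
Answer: 185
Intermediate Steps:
T = -37/2 (T = 3*(-21/(-14) + 23/(((0 + 3)*(-1)))) = 3*(-21*(-1/14) + 23/((3*(-1)))) = 3*(3/2 + 23/(-3)) = 3*(3/2 + 23*(-⅓)) = 3*(3/2 - 23/3) = 3*(-37/6) = -37/2 ≈ -18.500)
((-10 + 9)*10)*T = ((-10 + 9)*10)*(-37/2) = -1*10*(-37/2) = -10*(-37/2) = 185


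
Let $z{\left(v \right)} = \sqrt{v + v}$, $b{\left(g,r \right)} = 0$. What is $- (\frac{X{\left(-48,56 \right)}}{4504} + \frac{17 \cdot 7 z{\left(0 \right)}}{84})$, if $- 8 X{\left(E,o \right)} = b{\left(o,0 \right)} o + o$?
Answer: $\frac{7}{4504} \approx 0.0015542$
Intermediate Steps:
$z{\left(v \right)} = \sqrt{2} \sqrt{v}$ ($z{\left(v \right)} = \sqrt{2 v} = \sqrt{2} \sqrt{v}$)
$X{\left(E,o \right)} = - \frac{o}{8}$ ($X{\left(E,o \right)} = - \frac{0 o + o}{8} = - \frac{0 + o}{8} = - \frac{o}{8}$)
$- (\frac{X{\left(-48,56 \right)}}{4504} + \frac{17 \cdot 7 z{\left(0 \right)}}{84}) = - (\frac{\left(- \frac{1}{8}\right) 56}{4504} + \frac{17 \cdot 7 \sqrt{2} \sqrt{0}}{84}) = - (\left(-7\right) \frac{1}{4504} + 119 \sqrt{2} \cdot 0 \cdot \frac{1}{84}) = - (- \frac{7}{4504} + 119 \cdot 0 \cdot \frac{1}{84}) = - (- \frac{7}{4504} + 0 \cdot \frac{1}{84}) = - (- \frac{7}{4504} + 0) = \left(-1\right) \left(- \frac{7}{4504}\right) = \frac{7}{4504}$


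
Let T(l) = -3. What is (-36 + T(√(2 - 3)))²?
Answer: 1521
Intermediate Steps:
(-36 + T(√(2 - 3)))² = (-36 - 3)² = (-39)² = 1521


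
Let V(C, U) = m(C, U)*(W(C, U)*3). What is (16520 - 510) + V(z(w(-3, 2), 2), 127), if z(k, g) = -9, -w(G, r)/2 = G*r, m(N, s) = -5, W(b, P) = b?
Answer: 16145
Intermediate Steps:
w(G, r) = -2*G*r
V(C, U) = -15*C (V(C, U) = -5*C*3 = -15*C)
(16520 - 510) + V(z(w(-3, 2), 2), 127) = (16520 - 510) - 15*(-9) = 16010 + 135 = 16145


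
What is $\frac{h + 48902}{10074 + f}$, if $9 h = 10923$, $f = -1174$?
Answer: $\frac{150347}{26700} \approx 5.631$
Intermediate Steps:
$h = \frac{3641}{3}$ ($h = \frac{1}{9} \cdot 10923 = \frac{3641}{3} \approx 1213.7$)
$\frac{h + 48902}{10074 + f} = \frac{\frac{3641}{3} + 48902}{10074 - 1174} = \frac{150347}{3 \cdot 8900} = \frac{150347}{3} \cdot \frac{1}{8900} = \frac{150347}{26700}$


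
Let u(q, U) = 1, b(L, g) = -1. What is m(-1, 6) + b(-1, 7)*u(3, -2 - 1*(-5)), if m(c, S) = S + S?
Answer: 11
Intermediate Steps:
m(c, S) = 2*S
m(-1, 6) + b(-1, 7)*u(3, -2 - 1*(-5)) = 2*6 - 1*1 = 12 - 1 = 11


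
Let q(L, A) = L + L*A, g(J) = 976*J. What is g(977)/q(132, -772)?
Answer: -238388/25443 ≈ -9.3695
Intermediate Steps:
q(L, A) = L + A*L
g(977)/q(132, -772) = (976*977)/((132*(1 - 772))) = 953552/((132*(-771))) = 953552/(-101772) = 953552*(-1/101772) = -238388/25443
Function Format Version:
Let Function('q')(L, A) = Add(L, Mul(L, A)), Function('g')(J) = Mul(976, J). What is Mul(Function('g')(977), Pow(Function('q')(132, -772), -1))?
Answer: Rational(-238388, 25443) ≈ -9.3695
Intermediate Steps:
Function('q')(L, A) = Add(L, Mul(A, L))
Mul(Function('g')(977), Pow(Function('q')(132, -772), -1)) = Mul(Mul(976, 977), Pow(Mul(132, Add(1, -772)), -1)) = Mul(953552, Pow(Mul(132, -771), -1)) = Mul(953552, Pow(-101772, -1)) = Mul(953552, Rational(-1, 101772)) = Rational(-238388, 25443)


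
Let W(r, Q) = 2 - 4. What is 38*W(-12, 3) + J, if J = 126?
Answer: 50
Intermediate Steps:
W(r, Q) = -2
38*W(-12, 3) + J = 38*(-2) + 126 = -76 + 126 = 50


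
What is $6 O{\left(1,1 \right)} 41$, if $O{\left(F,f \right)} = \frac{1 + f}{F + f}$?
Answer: $246$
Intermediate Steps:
$O{\left(F,f \right)} = \frac{1 + f}{F + f}$
$6 O{\left(1,1 \right)} 41 = 6 \frac{1 + 1}{1 + 1} \cdot 41 = 6 \cdot \frac{1}{2} \cdot 2 \cdot 41 = 6 \cdot 1 \cdot 41 = 6 \cdot 41 = 246$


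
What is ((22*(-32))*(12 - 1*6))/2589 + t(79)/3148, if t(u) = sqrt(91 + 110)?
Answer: -1408/863 + sqrt(201)/3148 ≈ -1.6270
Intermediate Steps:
t(u) = sqrt(201)
((22*(-32))*(12 - 1*6))/2589 + t(79)/3148 = ((22*(-32))*(12 - 1*6))/2589 + sqrt(201)/3148 = -704*(12 - 6)*(1/2589) + sqrt(201)*(1/3148) = -704*6*(1/2589) + sqrt(201)/3148 = -4224*1/2589 + sqrt(201)/3148 = -1408/863 + sqrt(201)/3148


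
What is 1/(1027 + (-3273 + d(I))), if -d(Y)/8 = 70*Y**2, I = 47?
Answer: -1/1239286 ≈ -8.0692e-7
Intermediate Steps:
d(Y) = -560*Y**2
1/(1027 + (-3273 + d(I))) = 1/(1027 + (-3273 - 560*47**2)) = 1/(1027 + (-3273 - 560*2209)) = 1/(1027 + (-3273 - 1237040)) = 1/(1027 - 1240313) = 1/(-1239286) = -1/1239286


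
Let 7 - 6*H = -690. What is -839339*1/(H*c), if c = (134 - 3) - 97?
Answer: -2518017/11849 ≈ -212.51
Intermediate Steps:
H = 697/6 (H = 7/6 - ⅙*(-690) = 7/6 + 115 = 697/6 ≈ 116.17)
c = 34 (c = 131 - 97 = 34)
-839339*1/(H*c) = -839339/((697/6)*34) = -839339/11849/3 = -839339*3/11849 = -2518017/11849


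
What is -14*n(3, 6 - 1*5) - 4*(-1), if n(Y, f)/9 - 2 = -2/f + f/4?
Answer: -55/2 ≈ -27.500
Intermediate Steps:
n(Y, f) = 18 - 18/f + 9*f/4 (n(Y, f) = 18 + 9*(-2/f + f/4) = 18 + (-18/f + 9*f/4) = 18 - 18/f + 9*f/4)
-14*n(3, 6 - 1*5) - 4*(-1) = -14*(18 - 18/(6 - 1*5) + 9*(6 - 1*5)/4) - 4*(-1) = -14*(18 - 18/(6 - 5) + 9*(6 - 5)/4) + 4 = -14*(18 - 18/1 + (9/4)*1) + 4 = -14*(18 - 18*1 + 9/4) + 4 = -14*(18 - 18 + 9/4) + 4 = -14*9/4 + 4 = -63/2 + 4 = -55/2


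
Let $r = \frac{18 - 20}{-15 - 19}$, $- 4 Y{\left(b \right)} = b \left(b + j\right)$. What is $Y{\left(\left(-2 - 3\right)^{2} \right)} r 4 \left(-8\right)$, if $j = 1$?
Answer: $\frac{5200}{17} \approx 305.88$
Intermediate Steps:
$Y{\left(b \right)} = - \frac{b \left(1 + b\right)}{4}$ ($Y{\left(b \right)} = - \frac{b \left(b + 1\right)}{4} = - \frac{b \left(1 + b\right)}{4}$)
$r = \frac{1}{17}$ ($r = - \frac{2}{-34} = \left(-2\right) \left(- \frac{1}{34}\right) = \frac{1}{17} \approx 0.058824$)
$Y{\left(\left(-2 - 3\right)^{2} \right)} r 4 \left(-8\right) = - \frac{\left(-2 - 3\right)^{2} \left(1 + \left(-2 - 3\right)^{2}\right)}{4} \cdot \frac{1}{17} \cdot 4 \left(-8\right) = - \frac{\left(-5\right)^{2} \left(1 + \left(-5\right)^{2}\right)}{4} \cdot \frac{1}{17} \left(-32\right) = \left(- \frac{1}{4}\right) 25 \left(1 + 25\right) \frac{1}{17} \left(-32\right) = \left(- \frac{1}{4}\right) 25 \cdot 26 \cdot \frac{1}{17} \left(-32\right) = \left(- \frac{325}{2}\right) \frac{1}{17} \left(-32\right) = \left(- \frac{325}{34}\right) \left(-32\right) = \frac{5200}{17}$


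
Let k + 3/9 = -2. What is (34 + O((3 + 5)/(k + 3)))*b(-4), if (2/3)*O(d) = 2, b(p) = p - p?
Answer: 0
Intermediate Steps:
k = -7/3 (k = -⅓ - 2 = -7/3 ≈ -2.3333)
b(p) = 0
O(d) = 3 (O(d) = (3/2)*2 = 3)
(34 + O((3 + 5)/(k + 3)))*b(-4) = (34 + 3)*0 = 37*0 = 0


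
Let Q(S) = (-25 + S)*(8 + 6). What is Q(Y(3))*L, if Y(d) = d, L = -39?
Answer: 12012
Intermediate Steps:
Q(S) = -350 + 14*S (Q(S) = (-25 + S)*14 = -350 + 14*S)
Q(Y(3))*L = (-350 + 14*3)*(-39) = (-350 + 42)*(-39) = -308*(-39) = 12012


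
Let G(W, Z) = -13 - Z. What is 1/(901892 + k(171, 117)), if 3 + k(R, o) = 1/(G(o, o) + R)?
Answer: 41/36977450 ≈ 1.1088e-6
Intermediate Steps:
k(R, o) = -3 + 1/(-13 + R - o) (k(R, o) = -3 + 1/((-13 - o) + R) = -3 + 1/(-13 + R - o))
1/(901892 + k(171, 117)) = 1/(901892 + (-40 - 3*117 + 3*171)/(13 + 117 - 1*171)) = 1/(901892 + (-40 - 351 + 513)/(13 + 117 - 171)) = 1/(901892 + 122/(-41)) = 1/(901892 - 1/41*122) = 1/(901892 - 122/41) = 1/(36977450/41) = 41/36977450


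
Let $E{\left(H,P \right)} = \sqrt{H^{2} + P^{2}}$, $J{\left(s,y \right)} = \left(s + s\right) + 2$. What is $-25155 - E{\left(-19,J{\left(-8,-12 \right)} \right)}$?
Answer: $-25155 - \sqrt{557} \approx -25179.0$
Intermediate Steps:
$J{\left(s,y \right)} = 2 + 2 s$ ($J{\left(s,y \right)} = 2 s + 2 = 2 + 2 s$)
$-25155 - E{\left(-19,J{\left(-8,-12 \right)} \right)} = -25155 - \sqrt{\left(-19\right)^{2} + \left(2 + 2 \left(-8\right)\right)^{2}} = -25155 - \sqrt{361 + \left(2 - 16\right)^{2}} = -25155 - \sqrt{361 + \left(-14\right)^{2}} = -25155 - \sqrt{361 + 196} = -25155 - \sqrt{557}$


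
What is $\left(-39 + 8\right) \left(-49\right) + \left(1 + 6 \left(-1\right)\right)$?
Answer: $1514$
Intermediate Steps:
$\left(-39 + 8\right) \left(-49\right) + \left(1 + 6 \left(-1\right)\right) = \left(-31\right) \left(-49\right) + \left(1 - 6\right) = 1519 - 5 = 1514$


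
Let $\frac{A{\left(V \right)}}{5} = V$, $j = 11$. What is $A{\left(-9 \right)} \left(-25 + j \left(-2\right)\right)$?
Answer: $2115$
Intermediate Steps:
$A{\left(V \right)} = 5 V$
$A{\left(-9 \right)} \left(-25 + j \left(-2\right)\right) = 5 \left(-9\right) \left(-25 + 11 \left(-2\right)\right) = - 45 \left(-25 - 22\right) = \left(-45\right) \left(-47\right) = 2115$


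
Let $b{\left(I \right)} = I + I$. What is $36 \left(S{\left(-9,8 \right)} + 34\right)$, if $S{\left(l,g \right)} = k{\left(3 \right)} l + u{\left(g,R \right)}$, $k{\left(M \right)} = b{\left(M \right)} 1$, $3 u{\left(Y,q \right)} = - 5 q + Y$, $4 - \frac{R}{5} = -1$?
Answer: $-2124$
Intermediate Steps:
$b{\left(I \right)} = 2 I$
$R = 25$ ($R = 20 - -5 = 20 + 5 = 25$)
$u{\left(Y,q \right)} = - \frac{5 q}{3} + \frac{Y}{3}$ ($u{\left(Y,q \right)} = \frac{- 5 q + Y}{3} = \frac{Y - 5 q}{3} = - \frac{5 q}{3} + \frac{Y}{3}$)
$k{\left(M \right)} = 2 M$ ($k{\left(M \right)} = 2 M 1 = 2 M$)
$S{\left(l,g \right)} = - \frac{125}{3} + 6 l + \frac{g}{3}$ ($S{\left(l,g \right)} = 2 \cdot 3 l + \left(\left(- \frac{5}{3}\right) 25 + \frac{g}{3}\right) = 6 l + \left(- \frac{125}{3} + \frac{g}{3}\right) = - \frac{125}{3} + 6 l + \frac{g}{3}$)
$36 \left(S{\left(-9,8 \right)} + 34\right) = 36 \left(\left(- \frac{125}{3} + 6 \left(-9\right) + \frac{1}{3} \cdot 8\right) + 34\right) = 36 \left(\left(- \frac{125}{3} - 54 + \frac{8}{3}\right) + 34\right) = 36 \left(-93 + 34\right) = 36 \left(-59\right) = -2124$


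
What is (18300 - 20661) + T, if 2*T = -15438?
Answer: -10080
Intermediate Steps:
T = -7719 (T = (½)*(-15438) = -7719)
(18300 - 20661) + T = (18300 - 20661) - 7719 = -2361 - 7719 = -10080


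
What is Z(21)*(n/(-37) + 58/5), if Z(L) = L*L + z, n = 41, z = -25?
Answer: 807456/185 ≈ 4364.6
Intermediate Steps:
Z(L) = -25 + L**2 (Z(L) = L*L - 25 = L**2 - 25 = -25 + L**2)
Z(21)*(n/(-37) + 58/5) = (-25 + 21**2)*(41/(-37) + 58/5) = (-25 + 441)*(41*(-1/37) + 58*(1/5)) = 416*(-41/37 + 58/5) = 416*(1941/185) = 807456/185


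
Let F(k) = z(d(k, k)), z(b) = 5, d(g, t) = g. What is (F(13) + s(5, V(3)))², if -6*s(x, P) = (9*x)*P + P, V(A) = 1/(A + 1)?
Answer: 1369/144 ≈ 9.5069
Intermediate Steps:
V(A) = 1/(1 + A)
s(x, P) = -P/6 - 3*P*x/2 (s(x, P) = -((9*x)*P + P)/6 = -(9*P*x + P)/6 = -(P + 9*P*x)/6 = -P/6 - 3*P*x/2)
F(k) = 5
(F(13) + s(5, V(3)))² = (5 - (1 + 9*5)/(6*(1 + 3)))² = (5 - ⅙*(1 + 45)/4)² = (5 - ⅙*¼*46)² = (5 - 23/12)² = (37/12)² = 1369/144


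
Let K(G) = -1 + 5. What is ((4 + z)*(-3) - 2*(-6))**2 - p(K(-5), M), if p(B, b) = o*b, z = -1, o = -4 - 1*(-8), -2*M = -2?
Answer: 5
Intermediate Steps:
M = 1 (M = -1/2*(-2) = 1)
o = 4 (o = -4 + 8 = 4)
K(G) = 4
p(B, b) = 4*b
((4 + z)*(-3) - 2*(-6))**2 - p(K(-5), M) = ((4 - 1)*(-3) - 2*(-6))**2 - 4 = (3*(-3) + 12)**2 - 1*4 = (-9 + 12)**2 - 4 = 3**2 - 4 = 9 - 4 = 5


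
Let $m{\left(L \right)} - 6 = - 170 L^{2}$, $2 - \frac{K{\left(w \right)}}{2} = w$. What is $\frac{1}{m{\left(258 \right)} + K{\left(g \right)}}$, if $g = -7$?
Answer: $- \frac{1}{11315856} \approx -8.8372 \cdot 10^{-8}$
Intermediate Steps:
$K{\left(w \right)} = 4 - 2 w$
$m{\left(L \right)} = 6 - 170 L^{2}$
$\frac{1}{m{\left(258 \right)} + K{\left(g \right)}} = \frac{1}{\left(6 - 170 \cdot 258^{2}\right) + \left(4 - -14\right)} = \frac{1}{\left(6 - 11315880\right) + \left(4 + 14\right)} = \frac{1}{\left(6 - 11315880\right) + 18} = \frac{1}{-11315874 + 18} = \frac{1}{-11315856} = - \frac{1}{11315856}$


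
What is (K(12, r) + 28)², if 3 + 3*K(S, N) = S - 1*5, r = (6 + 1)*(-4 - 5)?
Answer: 7744/9 ≈ 860.44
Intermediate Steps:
r = -63 (r = 7*(-9) = -63)
K(S, N) = -8/3 + S/3 (K(S, N) = -1 + (S - 1*5)/3 = -1 + (S - 5)/3 = -1 + (-5 + S)/3 = -1 + (-5/3 + S/3) = -8/3 + S/3)
(K(12, r) + 28)² = ((-8/3 + (⅓)*12) + 28)² = ((-8/3 + 4) + 28)² = (4/3 + 28)² = (88/3)² = 7744/9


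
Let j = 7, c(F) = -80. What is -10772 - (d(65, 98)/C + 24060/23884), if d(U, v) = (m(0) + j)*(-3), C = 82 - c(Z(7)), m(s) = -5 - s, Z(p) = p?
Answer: -1736785958/161217 ≈ -10773.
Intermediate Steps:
C = 162 (C = 82 - 1*(-80) = 82 + 80 = 162)
d(U, v) = -6 (d(U, v) = ((-5 - 1*0) + 7)*(-3) = ((-5 + 0) + 7)*(-3) = (-5 + 7)*(-3) = 2*(-3) = -6)
-10772 - (d(65, 98)/C + 24060/23884) = -10772 - (-6/162 + 24060/23884) = -10772 - (-6*1/162 + 24060*(1/23884)) = -10772 - (-1/27 + 6015/5971) = -10772 - 1*156434/161217 = -10772 - 156434/161217 = -1736785958/161217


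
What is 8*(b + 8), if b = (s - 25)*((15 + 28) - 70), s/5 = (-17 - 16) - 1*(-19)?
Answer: 20584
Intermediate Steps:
s = -70 (s = 5*((-17 - 16) - 1*(-19)) = 5*(-33 + 19) = 5*(-14) = -70)
b = 2565 (b = (-70 - 25)*((15 + 28) - 70) = -95*(43 - 70) = -95*(-27) = 2565)
8*(b + 8) = 8*(2565 + 8) = 8*2573 = 20584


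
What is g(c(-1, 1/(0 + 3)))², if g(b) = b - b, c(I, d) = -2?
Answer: 0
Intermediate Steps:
g(b) = 0
g(c(-1, 1/(0 + 3)))² = 0² = 0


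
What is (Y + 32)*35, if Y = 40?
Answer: 2520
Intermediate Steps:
(Y + 32)*35 = (40 + 32)*35 = 72*35 = 2520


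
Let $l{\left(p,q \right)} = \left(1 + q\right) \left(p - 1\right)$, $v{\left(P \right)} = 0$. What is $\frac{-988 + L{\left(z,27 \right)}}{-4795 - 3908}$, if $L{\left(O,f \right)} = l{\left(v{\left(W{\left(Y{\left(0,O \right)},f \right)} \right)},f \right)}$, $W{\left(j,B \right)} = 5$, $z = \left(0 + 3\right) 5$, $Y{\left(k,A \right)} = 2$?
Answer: $\frac{1016}{8703} \approx 0.11674$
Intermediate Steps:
$z = 15$ ($z = 3 \cdot 5 = 15$)
$l{\left(p,q \right)} = \left(1 + q\right) \left(-1 + p\right)$
$L{\left(O,f \right)} = -1 - f$ ($L{\left(O,f \right)} = -1 + 0 - f + 0 f = -1 + 0 - f + 0 = -1 - f$)
$\frac{-988 + L{\left(z,27 \right)}}{-4795 - 3908} = \frac{-988 - 28}{-4795 - 3908} = \frac{-988 - 28}{-8703} = \left(-988 - 28\right) \left(- \frac{1}{8703}\right) = \left(-1016\right) \left(- \frac{1}{8703}\right) = \frac{1016}{8703}$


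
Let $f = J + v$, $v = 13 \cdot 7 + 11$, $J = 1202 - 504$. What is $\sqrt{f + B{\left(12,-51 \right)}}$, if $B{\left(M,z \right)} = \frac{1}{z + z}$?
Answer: $\frac{\sqrt{8323098}}{102} \approx 28.284$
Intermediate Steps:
$B{\left(M,z \right)} = \frac{1}{2 z}$
$J = 698$
$v = 102$ ($v = 91 + 11 = 102$)
$f = 800$ ($f = 698 + 102 = 800$)
$\sqrt{f + B{\left(12,-51 \right)}} = \sqrt{800 + \frac{1}{2 \left(-51\right)}} = \sqrt{800 + \frac{1}{2} \left(- \frac{1}{51}\right)} = \sqrt{800 - \frac{1}{102}} = \sqrt{\frac{81599}{102}} = \frac{\sqrt{8323098}}{102}$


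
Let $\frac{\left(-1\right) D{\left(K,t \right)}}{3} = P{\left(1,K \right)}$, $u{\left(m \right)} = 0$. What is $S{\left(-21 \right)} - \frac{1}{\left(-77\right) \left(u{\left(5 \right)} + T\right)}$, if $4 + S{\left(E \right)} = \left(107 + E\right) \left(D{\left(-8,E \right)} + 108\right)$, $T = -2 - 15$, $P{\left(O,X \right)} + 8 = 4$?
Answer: $\frac{13503643}{1309} \approx 10316.0$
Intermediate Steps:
$P{\left(O,X \right)} = -4$ ($P{\left(O,X \right)} = -8 + 4 = -4$)
$D{\left(K,t \right)} = 12$ ($D{\left(K,t \right)} = \left(-3\right) \left(-4\right) = 12$)
$T = -17$ ($T = -2 - 15 = -17$)
$S{\left(E \right)} = 12836 + 120 E$ ($S{\left(E \right)} = -4 + \left(107 + E\right) \left(12 + 108\right) = -4 + \left(107 + E\right) 120 = -4 + \left(12840 + 120 E\right) = 12836 + 120 E$)
$S{\left(-21 \right)} - \frac{1}{\left(-77\right) \left(u{\left(5 \right)} + T\right)} = \left(12836 + 120 \left(-21\right)\right) - \frac{1}{\left(-77\right) \left(0 - 17\right)} = \left(12836 - 2520\right) - \frac{1}{\left(-77\right) \left(-17\right)} = 10316 - \frac{1}{1309} = \frac{13503643}{1309}$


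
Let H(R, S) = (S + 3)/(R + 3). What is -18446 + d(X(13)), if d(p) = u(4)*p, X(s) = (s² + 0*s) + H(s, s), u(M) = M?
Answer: -17766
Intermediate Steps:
H(R, S) = (3 + S)/(3 + R)
X(s) = 1 + s² (X(s) = (s² + 0*s) + (3 + s)/(3 + s) = (s² + 0) + 1 = s² + 1 = 1 + s²)
d(p) = 4*p
-18446 + d(X(13)) = -18446 + 4*(1 + 13²) = -18446 + 4*(1 + 169) = -18446 + 4*170 = -18446 + 680 = -17766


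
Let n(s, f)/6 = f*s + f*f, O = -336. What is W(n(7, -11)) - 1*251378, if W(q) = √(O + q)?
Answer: -251378 + 6*I*√2 ≈ -2.5138e+5 + 8.4853*I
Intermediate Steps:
n(s, f) = 6*f² + 6*f*s (n(s, f) = 6*(f*s + f*f) = 6*(f*s + f²) = 6*(f² + f*s) = 6*f² + 6*f*s)
W(q) = √(-336 + q)
W(n(7, -11)) - 1*251378 = √(-336 + 6*(-11)*(-11 + 7)) - 1*251378 = √(-336 + 6*(-11)*(-4)) - 251378 = √(-336 + 264) - 251378 = √(-72) - 251378 = 6*I*√2 - 251378 = -251378 + 6*I*√2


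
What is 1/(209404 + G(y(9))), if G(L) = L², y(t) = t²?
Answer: 1/215965 ≈ 4.6304e-6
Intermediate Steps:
1/(209404 + G(y(9))) = 1/(209404 + (9²)²) = 1/(209404 + 81²) = 1/(209404 + 6561) = 1/215965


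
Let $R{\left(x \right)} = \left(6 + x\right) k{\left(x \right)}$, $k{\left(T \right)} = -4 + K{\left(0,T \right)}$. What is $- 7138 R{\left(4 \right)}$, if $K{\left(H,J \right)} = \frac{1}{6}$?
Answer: $\frac{820870}{3} \approx 2.7362 \cdot 10^{5}$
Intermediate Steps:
$K{\left(H,J \right)} = \frac{1}{6}$
$k{\left(T \right)} = - \frac{23}{6}$ ($k{\left(T \right)} = -4 + \frac{1}{6} = - \frac{23}{6}$)
$R{\left(x \right)} = -23 - \frac{23 x}{6}$ ($R{\left(x \right)} = \left(6 + x\right) \left(- \frac{23}{6}\right) = -23 - \frac{23 x}{6}$)
$- 7138 R{\left(4 \right)} = - 7138 \left(-23 - \frac{46}{3}\right) = \left(-7138\right) \left(- \frac{115}{3}\right) = \frac{820870}{3}$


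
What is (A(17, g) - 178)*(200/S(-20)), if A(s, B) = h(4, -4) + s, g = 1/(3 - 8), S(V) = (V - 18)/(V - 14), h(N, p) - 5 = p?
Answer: -544000/19 ≈ -28632.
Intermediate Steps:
h(N, p) = 5 + p
S(V) = (-18 + V)/(-14 + V)
g = -1/5 (g = 1/(-5) = -1/5 ≈ -0.20000)
A(s, B) = 1 + s (A(s, B) = (5 - 4) + s = 1 + s)
(A(17, g) - 178)*(200/S(-20)) = ((1 + 17) - 178)*(200/(((-18 - 20)/(-14 - 20)))) = (18 - 178)*(200/((-38/(-34)))) = -32000/((-1/34*(-38))) = -32000/19/17 = -32000*17/19 = -160*3400/19 = -544000/19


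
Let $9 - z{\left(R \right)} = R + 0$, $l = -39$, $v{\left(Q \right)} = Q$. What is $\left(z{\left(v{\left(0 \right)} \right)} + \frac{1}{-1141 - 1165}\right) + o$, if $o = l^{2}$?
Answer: $\frac{3528179}{2306} \approx 1530.0$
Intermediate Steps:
$z{\left(R \right)} = 9 - R$ ($z{\left(R \right)} = 9 - \left(R + 0\right) = 9 - R$)
$o = 1521$ ($o = \left(-39\right)^{2} = 1521$)
$\left(z{\left(v{\left(0 \right)} \right)} + \frac{1}{-1141 - 1165}\right) + o = \left(\left(9 - 0\right) + \frac{1}{-1141 - 1165}\right) + 1521 = \left(\left(9 + 0\right) + \frac{1}{-2306}\right) + 1521 = \left(9 - \frac{1}{2306}\right) + 1521 = \frac{20753}{2306} + 1521 = \frac{3528179}{2306}$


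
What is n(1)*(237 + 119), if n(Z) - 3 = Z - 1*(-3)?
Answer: 2492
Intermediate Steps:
n(Z) = 6 + Z (n(Z) = 3 + (Z - 1*(-3)) = 3 + (Z + 3) = 3 + (3 + Z) = 6 + Z)
n(1)*(237 + 119) = (6 + 1)*(237 + 119) = 7*356 = 2492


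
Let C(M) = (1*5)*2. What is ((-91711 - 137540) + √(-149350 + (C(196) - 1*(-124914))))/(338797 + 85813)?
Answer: -229251/424610 + 3*I*√2714/424610 ≈ -0.53991 + 0.00036807*I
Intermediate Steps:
C(M) = 10 (C(M) = 5*2 = 10)
((-91711 - 137540) + √(-149350 + (C(196) - 1*(-124914))))/(338797 + 85813) = ((-91711 - 137540) + √(-149350 + (10 - 1*(-124914))))/(338797 + 85813) = (-229251 + √(-149350 + (10 + 124914)))/424610 = (-229251 + √(-149350 + 124924))*(1/424610) = (-229251 + √(-24426))*(1/424610) = (-229251 + 3*I*√2714)*(1/424610) = -229251/424610 + 3*I*√2714/424610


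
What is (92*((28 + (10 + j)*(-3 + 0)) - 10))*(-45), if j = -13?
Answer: -111780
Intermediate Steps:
(92*((28 + (10 + j)*(-3 + 0)) - 10))*(-45) = (92*((28 + (10 - 13)*(-3 + 0)) - 10))*(-45) = (92*((28 - 3*(-3)) - 10))*(-45) = (92*((28 + 9) - 10))*(-45) = (92*(37 - 10))*(-45) = (92*27)*(-45) = 2484*(-45) = -111780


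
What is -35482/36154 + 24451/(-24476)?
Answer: -876229443/442452652 ≈ -1.9804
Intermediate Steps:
-35482/36154 + 24451/(-24476) = -35482*1/36154 + 24451*(-1/24476) = -17741/18077 - 24451/24476 = -876229443/442452652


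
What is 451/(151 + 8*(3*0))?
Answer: 451/151 ≈ 2.9868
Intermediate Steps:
451/(151 + 8*(3*0)) = 451/(151 + 8*0) = 451/(151 + 0) = 451/151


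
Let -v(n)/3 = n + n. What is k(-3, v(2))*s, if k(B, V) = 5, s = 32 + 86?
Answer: 590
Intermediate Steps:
s = 118
v(n) = -6*n (v(n) = -3*(n + n) = -6*n)
k(-3, v(2))*s = 5*118 = 590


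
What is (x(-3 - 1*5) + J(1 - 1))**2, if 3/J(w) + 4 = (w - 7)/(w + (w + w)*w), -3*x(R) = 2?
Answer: 4/9 ≈ 0.44444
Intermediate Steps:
x(R) = -2/3 (x(R) = -1/3*2 = -2/3)
J(w) = 3/(-4 + (-7 + w)/(w + 2*w**2)) (J(w) = 3/(-4 + (w - 7)/(w + (w + w)*w)) = 3/(-4 + (-7 + w)/(w + (2*w)*w)) = 3/(-4 + (-7 + w)/(w + 2*w**2)))
(x(-3 - 1*5) + J(1 - 1))**2 = (-2/3 - 3*(1 - 1)*(1 + 2*(1 - 1))/(7 + 3*(1 - 1) + 8*(1 - 1)**2))**2 = (-2/3 - 3*0*(1 + 2*0)/(7 + 3*0 + 8*0**2))**2 = (-2/3 - 3*0*(1 + 0)/(7 + 0 + 8*0))**2 = (-2/3 - 3*0*1/(7 + 0 + 0))**2 = (-2/3 - 3*0*1/7)**2 = (-2/3 - 3*0*1/7*1)**2 = (-2/3 + 0)**2 = (-2/3)**2 = 4/9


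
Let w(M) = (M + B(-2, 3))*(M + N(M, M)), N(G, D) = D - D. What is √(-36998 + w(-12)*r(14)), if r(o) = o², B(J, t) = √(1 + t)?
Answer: I*√13478 ≈ 116.09*I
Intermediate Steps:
N(G, D) = 0
w(M) = M*(2 + M) (w(M) = (M + √(1 + 3))*(M + 0) = (M + √4)*M = (M + 2)*M = (2 + M)*M = M*(2 + M))
√(-36998 + w(-12)*r(14)) = √(-36998 - 12*(2 - 12)*14²) = √(-36998 - 12*(-10)*196) = √(-36998 + 120*196) = √(-36998 + 23520) = √(-13478) = I*√13478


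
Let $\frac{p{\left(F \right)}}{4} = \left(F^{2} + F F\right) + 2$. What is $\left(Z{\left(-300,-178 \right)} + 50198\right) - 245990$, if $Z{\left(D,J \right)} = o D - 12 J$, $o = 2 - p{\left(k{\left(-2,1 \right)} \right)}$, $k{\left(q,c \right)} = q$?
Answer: $-182256$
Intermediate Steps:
$p{\left(F \right)} = 8 + 8 F^{2}$ ($p{\left(F \right)} = 4 \left(\left(F^{2} + F F\right) + 2\right) = 4 \left(\left(F^{2} + F^{2}\right) + 2\right) = 4 \left(2 F^{2} + 2\right) = 4 \left(2 + 2 F^{2}\right) = 8 + 8 F^{2}$)
$o = -38$ ($o = 2 - \left(8 + 8 \left(-2\right)^{2}\right) = 2 - \left(8 + 8 \cdot 4\right) = 2 - \left(8 + 32\right) = 2 - 40 = -38$)
$Z{\left(D,J \right)} = - 38 D - 12 J$
$\left(Z{\left(-300,-178 \right)} + 50198\right) - 245990 = \left(\left(\left(-38\right) \left(-300\right) - -2136\right) + 50198\right) - 245990 = \left(\left(11400 + 2136\right) + 50198\right) - 245990 = \left(13536 + 50198\right) - 245990 = 63734 - 245990 = -182256$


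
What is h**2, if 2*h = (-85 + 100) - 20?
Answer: 25/4 ≈ 6.2500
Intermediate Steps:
h = -5/2 (h = ((-85 + 100) - 20)/2 = (15 - 20)/2 = (1/2)*(-5) = -5/2 ≈ -2.5000)
h**2 = (-5/2)**2 = 25/4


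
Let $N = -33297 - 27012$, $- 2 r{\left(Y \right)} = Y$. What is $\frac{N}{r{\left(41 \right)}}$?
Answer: $\frac{120618}{41} \approx 2941.9$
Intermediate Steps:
$r{\left(Y \right)} = - \frac{Y}{2}$
$N = -60309$
$\frac{N}{r{\left(41 \right)}} = - \frac{60309}{\left(- \frac{1}{2}\right) 41} = - \frac{60309}{- \frac{41}{2}} = \left(-60309\right) \left(- \frac{2}{41}\right) = \frac{120618}{41}$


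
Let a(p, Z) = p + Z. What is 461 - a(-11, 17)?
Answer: 455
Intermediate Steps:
a(p, Z) = Z + p
461 - a(-11, 17) = 461 - (17 - 11) = 461 - 1*6 = 461 - 6 = 455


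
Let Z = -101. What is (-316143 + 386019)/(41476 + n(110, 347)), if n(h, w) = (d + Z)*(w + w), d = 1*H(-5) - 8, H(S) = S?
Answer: -17469/9410 ≈ -1.8564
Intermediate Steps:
d = -13 (d = 1*(-5) - 8 = -5 - 8 = -13)
n(h, w) = -228*w (n(h, w) = (-13 - 101)*(w + w) = -228*w)
(-316143 + 386019)/(41476 + n(110, 347)) = (-316143 + 386019)/(41476 - 228*347) = 69876/(41476 - 79116) = 69876/(-37640) = 69876*(-1/37640) = -17469/9410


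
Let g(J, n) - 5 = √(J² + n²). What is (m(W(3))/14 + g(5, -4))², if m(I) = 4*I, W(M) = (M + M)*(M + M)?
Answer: 13458/49 + 214*√41/7 ≈ 470.41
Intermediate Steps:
W(M) = 4*M² (W(M) = (2*M)*(2*M) = 4*M²)
g(J, n) = 5 + √(J² + n²)
(m(W(3))/14 + g(5, -4))² = ((4*(4*3²))/14 + (5 + √(5² + (-4)²)))² = ((4*(4*9))*(1/14) + (5 + √(25 + 16)))² = ((4*36)*(1/14) + (5 + √41))² = (144*(1/14) + (5 + √41))² = (72/7 + (5 + √41))² = (107/7 + √41)²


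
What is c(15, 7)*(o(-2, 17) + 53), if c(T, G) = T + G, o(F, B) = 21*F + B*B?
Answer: 6600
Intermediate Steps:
o(F, B) = B² + 21*F (o(F, B) = 21*F + B² = B² + 21*F)
c(T, G) = G + T
c(15, 7)*(o(-2, 17) + 53) = (7 + 15)*((17² + 21*(-2)) + 53) = 22*((289 - 42) + 53) = 22*(247 + 53) = 22*300 = 6600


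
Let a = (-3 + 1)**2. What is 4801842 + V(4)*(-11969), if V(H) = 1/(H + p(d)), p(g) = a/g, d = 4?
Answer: 23997241/5 ≈ 4.7994e+6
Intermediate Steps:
a = 4 (a = (-2)**2 = 4)
p(g) = 4/g
V(H) = 1/(1 + H) (V(H) = 1/(H + 4/4) = 1/(H + 4*(1/4)) = 1/(H + 1) = 1/(1 + H))
4801842 + V(4)*(-11969) = 4801842 - 11969/(1 + 4) = 4801842 - 11969/5 = 23997241/5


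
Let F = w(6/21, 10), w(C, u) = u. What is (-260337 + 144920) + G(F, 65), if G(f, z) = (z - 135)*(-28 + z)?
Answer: -118007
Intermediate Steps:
F = 10
G(f, z) = (-135 + z)*(-28 + z)
(-260337 + 144920) + G(F, 65) = (-260337 + 144920) + (3780 + 65**2 - 163*65) = -115417 + (3780 + 4225 - 10595) = -115417 - 2590 = -118007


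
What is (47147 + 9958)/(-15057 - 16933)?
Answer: -11421/6398 ≈ -1.7851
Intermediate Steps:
(47147 + 9958)/(-15057 - 16933) = 57105/(-31990) = 57105*(-1/31990) = -11421/6398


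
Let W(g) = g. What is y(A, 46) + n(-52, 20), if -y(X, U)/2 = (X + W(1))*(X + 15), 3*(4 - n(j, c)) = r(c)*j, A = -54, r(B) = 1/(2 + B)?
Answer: -136264/33 ≈ -4129.2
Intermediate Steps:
n(j, c) = 4 - j/(3*(2 + c))
y(X, U) = -2*(1 + X)*(15 + X) (y(X, U) = -2*(X + 1)*(X + 15) = -2*(1 + X)*(15 + X))
y(A, 46) + n(-52, 20) = (-30 - 32*(-54) - 2*(-54)²) + (24 - 1*(-52) + 12*20)/(3*(2 + 20)) = (-30 + 1728 - 2*2916) + (⅓)*(24 + 52 + 240)/22 = (-30 + 1728 - 5832) + (⅓)*(1/22)*316 = -4134 + 158/33 = -136264/33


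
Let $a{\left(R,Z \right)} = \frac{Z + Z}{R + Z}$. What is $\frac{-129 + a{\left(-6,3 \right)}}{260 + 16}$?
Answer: $- \frac{131}{276} \approx -0.47464$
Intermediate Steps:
$a{\left(R,Z \right)} = \frac{2 Z}{R + Z}$
$\frac{-129 + a{\left(-6,3 \right)}}{260 + 16} = \frac{-129 + 2 \cdot 3 \frac{1}{-6 + 3}}{260 + 16} = \frac{-129 + 2 \cdot 3 \frac{1}{-3}}{276} = \left(-129 + 2 \cdot 3 \left(- \frac{1}{3}\right)\right) \frac{1}{276} = \left(-129 - 2\right) \frac{1}{276} = \left(-131\right) \frac{1}{276} = - \frac{131}{276}$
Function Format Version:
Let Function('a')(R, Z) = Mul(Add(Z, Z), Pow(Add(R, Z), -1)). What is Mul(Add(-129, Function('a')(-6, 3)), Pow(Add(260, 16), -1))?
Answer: Rational(-131, 276) ≈ -0.47464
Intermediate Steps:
Function('a')(R, Z) = Mul(2, Z, Pow(Add(R, Z), -1)) (Function('a')(R, Z) = Mul(Mul(2, Z), Pow(Add(R, Z), -1)) = Mul(2, Z, Pow(Add(R, Z), -1)))
Mul(Add(-129, Function('a')(-6, 3)), Pow(Add(260, 16), -1)) = Mul(Add(-129, Mul(2, 3, Pow(Add(-6, 3), -1))), Pow(Add(260, 16), -1)) = Mul(Add(-129, Mul(2, 3, Pow(-3, -1))), Pow(276, -1)) = Mul(Add(-129, Mul(2, 3, Rational(-1, 3))), Rational(1, 276)) = Mul(Add(-129, -2), Rational(1, 276)) = Mul(-131, Rational(1, 276)) = Rational(-131, 276)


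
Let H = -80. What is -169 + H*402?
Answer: -32329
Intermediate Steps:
-169 + H*402 = -169 - 80*402 = -169 - 32160 = -32329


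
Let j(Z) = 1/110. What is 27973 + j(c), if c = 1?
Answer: 3077031/110 ≈ 27973.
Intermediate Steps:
j(Z) = 1/110
27973 + j(c) = 27973 + 1/110 = 3077031/110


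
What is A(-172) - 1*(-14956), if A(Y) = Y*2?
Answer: 14612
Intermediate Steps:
A(Y) = 2*Y
A(-172) - 1*(-14956) = 2*(-172) - 1*(-14956) = -344 + 14956 = 14612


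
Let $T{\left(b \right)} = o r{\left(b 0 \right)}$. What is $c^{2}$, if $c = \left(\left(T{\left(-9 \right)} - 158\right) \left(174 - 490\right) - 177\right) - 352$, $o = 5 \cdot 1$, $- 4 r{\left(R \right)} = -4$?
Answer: $2286656761$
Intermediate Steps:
$r{\left(R \right)} = 1$ ($r{\left(R \right)} = \left(- \frac{1}{4}\right) \left(-4\right) = 1$)
$o = 5$
$T{\left(b \right)} = 5$ ($T{\left(b \right)} = 5 \cdot 1 = 5$)
$c = 47819$ ($c = \left(\left(5 - 158\right) \left(174 - 490\right) - 177\right) - 352 = \left(\left(-153\right) \left(-316\right) - 177\right) - 352 = \left(48348 - 177\right) - 352 = 48171 - 352 = 47819$)
$c^{2} = 47819^{2} = 2286656761$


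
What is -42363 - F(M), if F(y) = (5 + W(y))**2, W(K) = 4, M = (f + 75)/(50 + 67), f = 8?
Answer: -42444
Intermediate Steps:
M = 83/117 (M = (8 + 75)/(50 + 67) = 83/117 ≈ 0.70940)
F(y) = 81 (F(y) = (5 + 4)**2 = 9**2 = 81)
-42363 - F(M) = -42363 - 1*81 = -42363 - 81 = -42444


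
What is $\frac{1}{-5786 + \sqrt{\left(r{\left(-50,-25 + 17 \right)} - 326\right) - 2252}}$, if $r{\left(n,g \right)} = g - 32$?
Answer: $- \frac{263}{1521837} - \frac{i \sqrt{2618}}{33480414} \approx -0.00017282 - 1.5282 \cdot 10^{-6} i$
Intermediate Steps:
$r{\left(n,g \right)} = -32 + g$
$\frac{1}{-5786 + \sqrt{\left(r{\left(-50,-25 + 17 \right)} - 326\right) - 2252}} = \frac{1}{-5786 + \sqrt{\left(\left(-32 + \left(-25 + 17\right)\right) - 326\right) - 2252}} = \frac{1}{-5786 + \sqrt{\left(\left(-32 - 8\right) - 326\right) - 2252}} = \frac{1}{-5786 + \sqrt{\left(-40 - 326\right) - 2252}} = \frac{1}{-5786 + \sqrt{-366 - 2252}} = \frac{1}{-5786 + \sqrt{-2618}} = \frac{1}{-5786 + i \sqrt{2618}}$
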